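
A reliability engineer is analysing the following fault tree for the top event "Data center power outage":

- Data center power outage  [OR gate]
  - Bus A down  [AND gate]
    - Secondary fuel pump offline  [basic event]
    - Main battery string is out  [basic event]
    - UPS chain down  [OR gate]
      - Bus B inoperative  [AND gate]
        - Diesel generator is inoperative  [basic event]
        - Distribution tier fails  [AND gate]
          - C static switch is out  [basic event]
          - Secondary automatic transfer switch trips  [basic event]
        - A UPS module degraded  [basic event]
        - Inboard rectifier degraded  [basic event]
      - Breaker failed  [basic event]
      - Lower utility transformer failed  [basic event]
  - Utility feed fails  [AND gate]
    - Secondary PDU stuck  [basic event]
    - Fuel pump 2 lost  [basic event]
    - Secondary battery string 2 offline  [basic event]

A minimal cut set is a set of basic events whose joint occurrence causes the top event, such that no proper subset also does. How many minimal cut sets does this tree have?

Distribution tier fails [AND]: one cut set from each child combined → 1 × 1 = 1 cut set(s).
Bus B inoperative [AND]: one cut set from each child combined → 1 × 1 × 1 × 1 = 1 cut set(s).
UPS chain down [OR]: union of children's cut sets → 3 cut set(s).
Bus A down [AND]: one cut set from each child combined → 1 × 1 × 3 = 3 cut set(s).
Utility feed fails [AND]: one cut set from each child combined → 1 × 1 × 1 = 1 cut set(s).
Data center power outage [OR]: union of children's cut sets → 4 cut set(s).
Minimal cut sets: {A UPS module degraded, C static switch is out, Diesel generator is inoperative, Inboard rectifier degraded, Main battery string is out, Secondary automatic transfer switch trips, Secondary fuel pump offline}; {Breaker failed, Main battery string is out, Secondary fuel pump offline}; {Lower utility transformer failed, Main battery string is out, Secondary fuel pump offline}; {Fuel pump 2 lost, Secondary PDU stuck, Secondary battery string 2 offline}.

4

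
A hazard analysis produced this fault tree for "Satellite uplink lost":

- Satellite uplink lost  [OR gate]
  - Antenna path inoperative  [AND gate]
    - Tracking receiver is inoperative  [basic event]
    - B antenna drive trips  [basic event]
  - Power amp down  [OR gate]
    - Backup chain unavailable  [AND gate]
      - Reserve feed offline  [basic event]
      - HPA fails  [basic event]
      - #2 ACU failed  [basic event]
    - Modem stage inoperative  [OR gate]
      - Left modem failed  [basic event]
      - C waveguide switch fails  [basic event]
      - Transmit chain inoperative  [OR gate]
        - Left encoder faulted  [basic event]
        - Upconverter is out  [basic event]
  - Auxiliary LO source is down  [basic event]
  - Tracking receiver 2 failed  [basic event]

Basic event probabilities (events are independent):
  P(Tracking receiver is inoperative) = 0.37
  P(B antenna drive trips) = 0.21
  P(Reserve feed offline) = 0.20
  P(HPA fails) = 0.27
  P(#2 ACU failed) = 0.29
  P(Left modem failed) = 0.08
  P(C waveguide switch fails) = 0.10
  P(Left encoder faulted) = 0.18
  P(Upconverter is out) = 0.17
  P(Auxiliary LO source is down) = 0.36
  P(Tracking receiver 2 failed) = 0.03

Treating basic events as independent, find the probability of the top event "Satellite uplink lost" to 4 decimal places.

0.6824

P(Antenna path inoperative) [AND] = 0.37 × 0.21 = 0.077700
P(Backup chain unavailable) [AND] = 0.20 × 0.27 × 0.29 = 0.015660
P(Transmit chain inoperative) [OR] = 1 − (1−0.18) × (1−0.17) = 0.319400
P(Modem stage inoperative) [OR] = 1 − (1−0.08) × (1−0.10) × (1−0.319400) = 0.436463
P(Power amp down) [OR] = 1 − (1−0.015660) × (1−0.436463) = 0.445288
P(Satellite uplink lost) [OR] = 1 − (1−0.077700) × (1−0.445288) × (1−0.36) × (1−0.03) = 0.682392
Rounded to 4 decimal places: P(Satellite uplink lost) ≈ 0.6824.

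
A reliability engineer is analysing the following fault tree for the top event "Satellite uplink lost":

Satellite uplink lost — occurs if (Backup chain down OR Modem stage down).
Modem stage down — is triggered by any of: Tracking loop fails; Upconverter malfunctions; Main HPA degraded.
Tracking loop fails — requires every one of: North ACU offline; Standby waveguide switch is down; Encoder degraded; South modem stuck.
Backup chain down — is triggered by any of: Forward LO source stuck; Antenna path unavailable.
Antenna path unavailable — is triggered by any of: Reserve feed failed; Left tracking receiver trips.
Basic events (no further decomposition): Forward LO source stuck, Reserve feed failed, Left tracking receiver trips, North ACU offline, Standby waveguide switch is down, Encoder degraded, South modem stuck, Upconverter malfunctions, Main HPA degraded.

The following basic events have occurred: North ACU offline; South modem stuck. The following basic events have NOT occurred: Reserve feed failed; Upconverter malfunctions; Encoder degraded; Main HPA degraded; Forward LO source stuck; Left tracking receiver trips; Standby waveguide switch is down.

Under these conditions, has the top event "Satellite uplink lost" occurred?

No

Antenna path unavailable [OR]: Reserve feed failed=not, Left tracking receiver trips=not → no input occurs → does not occur.
Backup chain down [OR]: Forward LO source stuck=not, Antenna path unavailable=not → no input occurs → does not occur.
Tracking loop fails [AND]: North ACU offline=occurs, Standby waveguide switch is down=not, Encoder degraded=not, South modem stuck=occurs → not all inputs occur → does not occur.
Modem stage down [OR]: Tracking loop fails=not, Upconverter malfunctions=not, Main HPA degraded=not → no input occurs → does not occur.
Satellite uplink lost [OR]: Backup chain down=not, Modem stage down=not → no input occurs → does not occur.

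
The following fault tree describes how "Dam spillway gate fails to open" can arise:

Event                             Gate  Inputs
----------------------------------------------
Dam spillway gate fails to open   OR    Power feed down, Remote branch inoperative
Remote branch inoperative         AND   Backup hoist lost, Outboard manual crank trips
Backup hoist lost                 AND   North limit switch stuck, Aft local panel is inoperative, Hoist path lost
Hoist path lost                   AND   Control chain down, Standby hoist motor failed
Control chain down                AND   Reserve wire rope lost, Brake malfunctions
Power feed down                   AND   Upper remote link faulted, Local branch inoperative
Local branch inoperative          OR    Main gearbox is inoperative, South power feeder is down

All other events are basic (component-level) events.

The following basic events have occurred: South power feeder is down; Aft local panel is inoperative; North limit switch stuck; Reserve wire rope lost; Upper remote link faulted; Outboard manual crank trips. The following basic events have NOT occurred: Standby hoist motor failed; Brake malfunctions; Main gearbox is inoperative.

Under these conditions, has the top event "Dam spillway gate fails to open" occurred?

Yes

Local branch inoperative [OR]: Main gearbox is inoperative=not, South power feeder is down=occurs → at least one input occurs → occurs.
Power feed down [AND]: Upper remote link faulted=occurs, Local branch inoperative=occurs → all inputs occur → occurs.
Control chain down [AND]: Reserve wire rope lost=occurs, Brake malfunctions=not → not all inputs occur → does not occur.
Hoist path lost [AND]: Control chain down=not, Standby hoist motor failed=not → not all inputs occur → does not occur.
Backup hoist lost [AND]: North limit switch stuck=occurs, Aft local panel is inoperative=occurs, Hoist path lost=not → not all inputs occur → does not occur.
Remote branch inoperative [AND]: Backup hoist lost=not, Outboard manual crank trips=occurs → not all inputs occur → does not occur.
Dam spillway gate fails to open [OR]: Power feed down=occurs, Remote branch inoperative=not → at least one input occurs → occurs.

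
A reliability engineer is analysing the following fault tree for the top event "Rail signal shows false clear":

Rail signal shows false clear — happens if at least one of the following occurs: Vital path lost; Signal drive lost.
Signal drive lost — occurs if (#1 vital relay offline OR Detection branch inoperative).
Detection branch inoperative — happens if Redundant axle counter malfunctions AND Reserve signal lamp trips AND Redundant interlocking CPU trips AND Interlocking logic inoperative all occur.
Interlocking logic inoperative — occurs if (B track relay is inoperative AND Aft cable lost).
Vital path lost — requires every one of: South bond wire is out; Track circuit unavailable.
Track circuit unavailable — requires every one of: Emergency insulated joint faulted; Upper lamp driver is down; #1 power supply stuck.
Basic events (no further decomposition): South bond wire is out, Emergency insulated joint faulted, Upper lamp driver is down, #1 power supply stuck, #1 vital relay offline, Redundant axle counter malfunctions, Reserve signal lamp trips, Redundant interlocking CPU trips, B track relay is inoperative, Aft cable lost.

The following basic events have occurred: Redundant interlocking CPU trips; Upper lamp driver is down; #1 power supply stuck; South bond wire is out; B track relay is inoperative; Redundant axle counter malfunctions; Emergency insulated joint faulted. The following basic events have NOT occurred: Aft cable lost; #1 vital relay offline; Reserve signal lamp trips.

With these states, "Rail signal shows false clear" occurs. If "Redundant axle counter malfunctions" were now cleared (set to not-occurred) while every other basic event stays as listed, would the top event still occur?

Yes

Counterfactual: set "Redundant axle counter malfunctions" to not occurred.
Track circuit unavailable [AND]: Emergency insulated joint faulted=occurs, Upper lamp driver is down=occurs, #1 power supply stuck=occurs → all inputs occur → occurs.
Vital path lost [AND]: South bond wire is out=occurs, Track circuit unavailable=occurs → all inputs occur → occurs.
Interlocking logic inoperative [AND]: B track relay is inoperative=occurs, Aft cable lost=not → not all inputs occur → does not occur.
Detection branch inoperative [AND]: Redundant axle counter malfunctions=not, Reserve signal lamp trips=not, Redundant interlocking CPU trips=occurs, Interlocking logic inoperative=not → not all inputs occur → does not occur.
Signal drive lost [OR]: #1 vital relay offline=not, Detection branch inoperative=not → no input occurs → does not occur.
Rail signal shows false clear [OR]: Vital path lost=occurs, Signal drive lost=not → at least one input occurs → occurs.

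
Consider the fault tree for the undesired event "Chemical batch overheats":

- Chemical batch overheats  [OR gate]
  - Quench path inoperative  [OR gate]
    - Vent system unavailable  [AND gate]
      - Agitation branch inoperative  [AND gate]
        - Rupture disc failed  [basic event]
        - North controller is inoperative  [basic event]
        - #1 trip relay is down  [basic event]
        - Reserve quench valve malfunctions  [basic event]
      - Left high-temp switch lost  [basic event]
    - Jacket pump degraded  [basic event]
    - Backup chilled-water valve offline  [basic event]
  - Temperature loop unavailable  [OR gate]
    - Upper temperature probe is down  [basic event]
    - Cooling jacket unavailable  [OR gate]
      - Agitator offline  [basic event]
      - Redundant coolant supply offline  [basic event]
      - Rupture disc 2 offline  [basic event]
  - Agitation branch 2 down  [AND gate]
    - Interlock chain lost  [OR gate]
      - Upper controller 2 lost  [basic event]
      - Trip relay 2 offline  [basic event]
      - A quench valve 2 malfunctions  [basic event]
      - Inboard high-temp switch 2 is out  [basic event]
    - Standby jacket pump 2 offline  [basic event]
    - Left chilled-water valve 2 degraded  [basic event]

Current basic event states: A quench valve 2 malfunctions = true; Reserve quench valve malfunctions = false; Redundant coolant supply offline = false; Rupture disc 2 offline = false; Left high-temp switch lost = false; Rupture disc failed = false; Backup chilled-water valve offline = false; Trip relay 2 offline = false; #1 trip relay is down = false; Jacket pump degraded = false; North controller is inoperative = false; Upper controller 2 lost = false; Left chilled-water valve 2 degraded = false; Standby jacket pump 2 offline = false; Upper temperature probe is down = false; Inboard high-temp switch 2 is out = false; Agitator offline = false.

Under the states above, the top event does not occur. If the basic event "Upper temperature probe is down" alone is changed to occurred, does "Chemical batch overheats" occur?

Counterfactual: set "Upper temperature probe is down" to occurred.
Agitation branch inoperative [AND]: Rupture disc failed=not, North controller is inoperative=not, #1 trip relay is down=not, Reserve quench valve malfunctions=not → not all inputs occur → does not occur.
Vent system unavailable [AND]: Agitation branch inoperative=not, Left high-temp switch lost=not → not all inputs occur → does not occur.
Quench path inoperative [OR]: Vent system unavailable=not, Jacket pump degraded=not, Backup chilled-water valve offline=not → no input occurs → does not occur.
Cooling jacket unavailable [OR]: Agitator offline=not, Redundant coolant supply offline=not, Rupture disc 2 offline=not → no input occurs → does not occur.
Temperature loop unavailable [OR]: Upper temperature probe is down=occurs, Cooling jacket unavailable=not → at least one input occurs → occurs.
Interlock chain lost [OR]: Upper controller 2 lost=not, Trip relay 2 offline=not, A quench valve 2 malfunctions=occurs, Inboard high-temp switch 2 is out=not → at least one input occurs → occurs.
Agitation branch 2 down [AND]: Interlock chain lost=occurs, Standby jacket pump 2 offline=not, Left chilled-water valve 2 degraded=not → not all inputs occur → does not occur.
Chemical batch overheats [OR]: Quench path inoperative=not, Temperature loop unavailable=occurs, Agitation branch 2 down=not → at least one input occurs → occurs.

Yes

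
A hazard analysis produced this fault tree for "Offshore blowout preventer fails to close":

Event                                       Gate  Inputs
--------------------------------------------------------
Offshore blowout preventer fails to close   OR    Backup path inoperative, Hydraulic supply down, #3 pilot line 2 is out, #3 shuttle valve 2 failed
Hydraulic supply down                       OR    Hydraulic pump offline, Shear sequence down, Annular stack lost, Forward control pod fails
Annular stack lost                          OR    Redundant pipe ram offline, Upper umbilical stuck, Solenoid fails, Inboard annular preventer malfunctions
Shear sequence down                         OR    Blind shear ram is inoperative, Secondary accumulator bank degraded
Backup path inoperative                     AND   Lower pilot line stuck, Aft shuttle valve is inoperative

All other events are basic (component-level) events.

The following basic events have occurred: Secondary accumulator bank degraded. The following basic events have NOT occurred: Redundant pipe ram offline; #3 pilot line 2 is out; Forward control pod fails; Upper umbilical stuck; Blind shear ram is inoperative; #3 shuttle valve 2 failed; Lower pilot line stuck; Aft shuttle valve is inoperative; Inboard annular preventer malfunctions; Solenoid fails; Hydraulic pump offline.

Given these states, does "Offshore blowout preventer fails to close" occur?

Yes

Backup path inoperative [AND]: Lower pilot line stuck=not, Aft shuttle valve is inoperative=not → not all inputs occur → does not occur.
Shear sequence down [OR]: Blind shear ram is inoperative=not, Secondary accumulator bank degraded=occurs → at least one input occurs → occurs.
Annular stack lost [OR]: Redundant pipe ram offline=not, Upper umbilical stuck=not, Solenoid fails=not, Inboard annular preventer malfunctions=not → no input occurs → does not occur.
Hydraulic supply down [OR]: Hydraulic pump offline=not, Shear sequence down=occurs, Annular stack lost=not, Forward control pod fails=not → at least one input occurs → occurs.
Offshore blowout preventer fails to close [OR]: Backup path inoperative=not, Hydraulic supply down=occurs, #3 pilot line 2 is out=not, #3 shuttle valve 2 failed=not → at least one input occurs → occurs.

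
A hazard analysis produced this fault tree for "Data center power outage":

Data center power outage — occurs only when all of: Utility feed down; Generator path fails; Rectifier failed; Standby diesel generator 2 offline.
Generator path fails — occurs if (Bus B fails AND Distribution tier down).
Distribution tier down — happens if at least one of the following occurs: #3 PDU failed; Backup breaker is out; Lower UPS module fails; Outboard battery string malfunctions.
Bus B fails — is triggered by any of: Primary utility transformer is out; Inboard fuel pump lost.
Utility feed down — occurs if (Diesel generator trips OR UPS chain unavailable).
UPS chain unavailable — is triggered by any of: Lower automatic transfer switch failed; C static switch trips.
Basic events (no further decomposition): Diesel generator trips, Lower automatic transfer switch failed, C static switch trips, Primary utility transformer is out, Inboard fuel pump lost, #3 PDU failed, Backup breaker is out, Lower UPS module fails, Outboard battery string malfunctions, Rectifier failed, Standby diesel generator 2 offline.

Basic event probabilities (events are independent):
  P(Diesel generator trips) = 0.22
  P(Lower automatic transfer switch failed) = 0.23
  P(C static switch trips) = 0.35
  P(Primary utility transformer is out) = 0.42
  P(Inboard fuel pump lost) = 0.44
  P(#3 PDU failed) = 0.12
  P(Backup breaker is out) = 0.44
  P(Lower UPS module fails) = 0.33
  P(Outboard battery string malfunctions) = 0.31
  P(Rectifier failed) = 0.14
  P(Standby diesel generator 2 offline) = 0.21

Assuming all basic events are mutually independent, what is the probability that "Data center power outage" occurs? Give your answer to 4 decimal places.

P(UPS chain unavailable) [OR] = 1 − (1−0.23) × (1−0.35) = 0.499500
P(Utility feed down) [OR] = 1 − (1−0.22) × (1−0.499500) = 0.609610
P(Bus B fails) [OR] = 1 − (1−0.42) × (1−0.44) = 0.675200
P(Distribution tier down) [OR] = 1 − (1−0.12) × (1−0.44) × (1−0.33) × (1−0.31) = 0.772179
P(Generator path fails) [AND] = 0.675200 × 0.772179 = 0.521375
P(Data center power outage) [AND] = 0.609610 × 0.521375 × 0.14 × 0.21 = 0.009344
Rounded to 4 decimal places: P(Data center power outage) ≈ 0.0093.

0.0093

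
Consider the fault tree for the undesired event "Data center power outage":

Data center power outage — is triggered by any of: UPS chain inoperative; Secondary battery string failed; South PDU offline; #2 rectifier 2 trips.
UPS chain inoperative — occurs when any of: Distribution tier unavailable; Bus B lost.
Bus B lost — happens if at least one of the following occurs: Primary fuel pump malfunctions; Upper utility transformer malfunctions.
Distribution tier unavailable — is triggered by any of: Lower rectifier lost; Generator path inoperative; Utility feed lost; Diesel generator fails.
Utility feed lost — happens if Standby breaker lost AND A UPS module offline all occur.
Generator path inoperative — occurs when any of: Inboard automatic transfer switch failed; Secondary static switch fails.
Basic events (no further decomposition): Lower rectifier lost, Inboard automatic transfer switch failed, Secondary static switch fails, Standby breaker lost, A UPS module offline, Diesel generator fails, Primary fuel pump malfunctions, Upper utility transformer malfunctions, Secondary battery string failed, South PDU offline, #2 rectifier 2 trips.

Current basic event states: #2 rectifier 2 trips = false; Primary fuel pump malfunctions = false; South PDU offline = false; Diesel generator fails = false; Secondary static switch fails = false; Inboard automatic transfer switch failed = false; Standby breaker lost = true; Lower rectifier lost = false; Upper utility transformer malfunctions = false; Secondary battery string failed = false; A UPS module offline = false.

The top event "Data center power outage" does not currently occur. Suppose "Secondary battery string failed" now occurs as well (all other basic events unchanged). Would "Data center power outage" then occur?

Counterfactual: set "Secondary battery string failed" to occurred.
Generator path inoperative [OR]: Inboard automatic transfer switch failed=not, Secondary static switch fails=not → no input occurs → does not occur.
Utility feed lost [AND]: Standby breaker lost=occurs, A UPS module offline=not → not all inputs occur → does not occur.
Distribution tier unavailable [OR]: Lower rectifier lost=not, Generator path inoperative=not, Utility feed lost=not, Diesel generator fails=not → no input occurs → does not occur.
Bus B lost [OR]: Primary fuel pump malfunctions=not, Upper utility transformer malfunctions=not → no input occurs → does not occur.
UPS chain inoperative [OR]: Distribution tier unavailable=not, Bus B lost=not → no input occurs → does not occur.
Data center power outage [OR]: UPS chain inoperative=not, Secondary battery string failed=occurs, South PDU offline=not, #2 rectifier 2 trips=not → at least one input occurs → occurs.

Yes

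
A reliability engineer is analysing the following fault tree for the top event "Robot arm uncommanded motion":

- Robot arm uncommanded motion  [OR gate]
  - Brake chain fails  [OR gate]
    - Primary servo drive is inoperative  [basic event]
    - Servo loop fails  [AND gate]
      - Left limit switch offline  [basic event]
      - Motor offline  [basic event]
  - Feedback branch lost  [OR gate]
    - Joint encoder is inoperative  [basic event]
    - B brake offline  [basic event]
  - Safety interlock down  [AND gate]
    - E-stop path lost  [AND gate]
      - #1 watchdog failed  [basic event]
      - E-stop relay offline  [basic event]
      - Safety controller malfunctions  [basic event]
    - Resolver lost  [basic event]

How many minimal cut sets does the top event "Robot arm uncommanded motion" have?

Servo loop fails [AND]: one cut set from each child combined → 1 × 1 = 1 cut set(s).
Brake chain fails [OR]: union of children's cut sets → 2 cut set(s).
Feedback branch lost [OR]: union of children's cut sets → 2 cut set(s).
E-stop path lost [AND]: one cut set from each child combined → 1 × 1 × 1 = 1 cut set(s).
Safety interlock down [AND]: one cut set from each child combined → 1 × 1 = 1 cut set(s).
Robot arm uncommanded motion [OR]: union of children's cut sets → 5 cut set(s).
Minimal cut sets: {Primary servo drive is inoperative}; {Left limit switch offline, Motor offline}; {Joint encoder is inoperative}; {B brake offline}; {#1 watchdog failed, E-stop relay offline, Resolver lost, Safety controller malfunctions}.

5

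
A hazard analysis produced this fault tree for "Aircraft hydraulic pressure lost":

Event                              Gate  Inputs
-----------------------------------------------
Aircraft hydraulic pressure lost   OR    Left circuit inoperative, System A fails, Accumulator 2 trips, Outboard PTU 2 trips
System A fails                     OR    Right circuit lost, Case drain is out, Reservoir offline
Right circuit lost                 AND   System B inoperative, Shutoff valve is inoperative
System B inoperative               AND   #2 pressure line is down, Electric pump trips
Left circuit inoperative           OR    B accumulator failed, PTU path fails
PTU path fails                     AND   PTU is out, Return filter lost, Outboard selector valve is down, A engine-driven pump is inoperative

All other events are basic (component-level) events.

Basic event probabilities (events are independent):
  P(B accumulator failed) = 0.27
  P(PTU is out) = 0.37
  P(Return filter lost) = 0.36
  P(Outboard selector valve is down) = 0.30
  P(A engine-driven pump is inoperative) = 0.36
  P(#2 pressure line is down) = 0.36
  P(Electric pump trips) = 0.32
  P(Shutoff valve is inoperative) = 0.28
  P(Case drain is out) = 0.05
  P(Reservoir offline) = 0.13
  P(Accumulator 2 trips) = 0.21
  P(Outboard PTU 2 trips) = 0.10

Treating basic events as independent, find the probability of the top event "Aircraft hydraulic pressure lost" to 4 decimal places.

P(PTU path fails) [AND] = 0.37 × 0.36 × 0.30 × 0.36 = 0.014386
P(Left circuit inoperative) [OR] = 1 − (1−0.27) × (1−0.014386) = 0.280502
P(System B inoperative) [AND] = 0.36 × 0.32 = 0.115200
P(Right circuit lost) [AND] = 0.115200 × 0.28 = 0.032256
P(System A fails) [OR] = 1 − (1−0.032256) × (1−0.05) × (1−0.13) = 0.200160
P(Aircraft hydraulic pressure lost) [OR] = 1 − (1−0.280502) × (1−0.200160) × (1−0.21) × (1−0.10) = 0.590831
Rounded to 4 decimal places: P(Aircraft hydraulic pressure lost) ≈ 0.5908.

0.5908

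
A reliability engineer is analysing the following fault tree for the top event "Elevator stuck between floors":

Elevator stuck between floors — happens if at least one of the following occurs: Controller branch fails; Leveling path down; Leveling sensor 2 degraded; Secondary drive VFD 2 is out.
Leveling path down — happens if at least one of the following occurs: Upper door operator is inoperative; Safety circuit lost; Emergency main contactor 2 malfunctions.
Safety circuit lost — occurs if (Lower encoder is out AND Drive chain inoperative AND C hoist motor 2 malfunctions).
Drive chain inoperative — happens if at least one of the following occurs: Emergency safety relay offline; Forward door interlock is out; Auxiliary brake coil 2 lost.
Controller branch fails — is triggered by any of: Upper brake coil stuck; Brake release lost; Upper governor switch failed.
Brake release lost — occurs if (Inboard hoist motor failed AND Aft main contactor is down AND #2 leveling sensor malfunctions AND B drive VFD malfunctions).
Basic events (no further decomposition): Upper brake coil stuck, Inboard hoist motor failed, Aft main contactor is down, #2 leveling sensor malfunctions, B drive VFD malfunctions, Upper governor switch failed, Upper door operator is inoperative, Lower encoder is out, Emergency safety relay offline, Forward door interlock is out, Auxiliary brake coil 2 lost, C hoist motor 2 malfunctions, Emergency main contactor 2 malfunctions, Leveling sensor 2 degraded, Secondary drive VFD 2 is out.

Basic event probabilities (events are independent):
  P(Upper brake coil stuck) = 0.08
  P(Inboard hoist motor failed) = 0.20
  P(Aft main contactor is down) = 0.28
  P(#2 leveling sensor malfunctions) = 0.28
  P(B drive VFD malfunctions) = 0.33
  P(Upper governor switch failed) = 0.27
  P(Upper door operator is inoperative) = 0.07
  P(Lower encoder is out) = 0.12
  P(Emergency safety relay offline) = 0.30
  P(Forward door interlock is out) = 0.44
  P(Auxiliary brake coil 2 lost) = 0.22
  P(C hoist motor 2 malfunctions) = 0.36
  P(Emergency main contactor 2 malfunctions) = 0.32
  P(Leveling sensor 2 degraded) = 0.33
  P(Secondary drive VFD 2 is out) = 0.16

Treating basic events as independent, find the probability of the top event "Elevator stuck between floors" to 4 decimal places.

0.7693

P(Brake release lost) [AND] = 0.20 × 0.28 × 0.28 × 0.33 = 0.005174
P(Controller branch fails) [OR] = 1 − (1−0.08) × (1−0.005174) × (1−0.27) = 0.331875
P(Drive chain inoperative) [OR] = 1 − (1−0.30) × (1−0.44) × (1−0.22) = 0.694240
P(Safety circuit lost) [AND] = 0.12 × 0.694240 × 0.36 = 0.029991
P(Leveling path down) [OR] = 1 − (1−0.07) × (1−0.029991) × (1−0.32) = 0.386566
P(Elevator stuck between floors) [OR] = 1 − (1−0.331875) × (1−0.386566) × (1−0.33) × (1−0.16) = 0.769336
Rounded to 4 decimal places: P(Elevator stuck between floors) ≈ 0.7693.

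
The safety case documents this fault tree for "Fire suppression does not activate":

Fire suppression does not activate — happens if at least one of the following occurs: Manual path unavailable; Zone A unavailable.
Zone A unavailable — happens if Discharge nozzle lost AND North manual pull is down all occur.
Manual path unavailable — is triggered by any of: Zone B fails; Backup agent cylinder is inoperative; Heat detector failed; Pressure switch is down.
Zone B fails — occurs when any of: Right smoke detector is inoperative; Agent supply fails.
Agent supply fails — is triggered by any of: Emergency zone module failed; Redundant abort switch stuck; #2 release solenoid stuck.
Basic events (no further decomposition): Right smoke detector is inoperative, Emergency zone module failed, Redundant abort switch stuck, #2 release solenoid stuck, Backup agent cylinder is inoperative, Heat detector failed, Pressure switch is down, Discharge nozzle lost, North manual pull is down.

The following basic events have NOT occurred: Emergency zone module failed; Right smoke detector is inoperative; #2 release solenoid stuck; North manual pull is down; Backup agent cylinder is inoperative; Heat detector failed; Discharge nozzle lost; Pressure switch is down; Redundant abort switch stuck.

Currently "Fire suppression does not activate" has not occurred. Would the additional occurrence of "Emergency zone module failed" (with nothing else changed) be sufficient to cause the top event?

Counterfactual: set "Emergency zone module failed" to occurred.
Agent supply fails [OR]: Emergency zone module failed=occurs, Redundant abort switch stuck=not, #2 release solenoid stuck=not → at least one input occurs → occurs.
Zone B fails [OR]: Right smoke detector is inoperative=not, Agent supply fails=occurs → at least one input occurs → occurs.
Manual path unavailable [OR]: Zone B fails=occurs, Backup agent cylinder is inoperative=not, Heat detector failed=not, Pressure switch is down=not → at least one input occurs → occurs.
Zone A unavailable [AND]: Discharge nozzle lost=not, North manual pull is down=not → not all inputs occur → does not occur.
Fire suppression does not activate [OR]: Manual path unavailable=occurs, Zone A unavailable=not → at least one input occurs → occurs.

Yes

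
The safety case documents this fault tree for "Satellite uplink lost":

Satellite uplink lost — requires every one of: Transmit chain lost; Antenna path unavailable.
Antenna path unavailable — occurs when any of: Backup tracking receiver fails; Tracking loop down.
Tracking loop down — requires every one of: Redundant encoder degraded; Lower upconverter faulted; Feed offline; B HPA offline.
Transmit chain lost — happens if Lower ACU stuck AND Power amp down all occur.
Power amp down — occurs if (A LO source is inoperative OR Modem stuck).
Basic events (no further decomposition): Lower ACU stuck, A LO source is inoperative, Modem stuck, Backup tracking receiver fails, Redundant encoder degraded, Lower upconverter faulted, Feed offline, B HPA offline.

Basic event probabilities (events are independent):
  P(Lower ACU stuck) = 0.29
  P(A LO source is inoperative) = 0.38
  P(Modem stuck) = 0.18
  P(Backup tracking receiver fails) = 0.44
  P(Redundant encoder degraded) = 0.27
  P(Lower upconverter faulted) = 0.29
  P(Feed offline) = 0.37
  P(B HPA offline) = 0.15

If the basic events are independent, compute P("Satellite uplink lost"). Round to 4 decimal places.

P(Power amp down) [OR] = 1 − (1−0.38) × (1−0.18) = 0.491600
P(Transmit chain lost) [AND] = 0.29 × 0.491600 = 0.142564
P(Tracking loop down) [AND] = 0.27 × 0.29 × 0.37 × 0.15 = 0.004346
P(Antenna path unavailable) [OR] = 1 − (1−0.44) × (1−0.004346) = 0.442434
P(Satellite uplink lost) [AND] = 0.142564 × 0.442434 = 0.063075
Rounded to 4 decimal places: P(Satellite uplink lost) ≈ 0.0631.

0.0631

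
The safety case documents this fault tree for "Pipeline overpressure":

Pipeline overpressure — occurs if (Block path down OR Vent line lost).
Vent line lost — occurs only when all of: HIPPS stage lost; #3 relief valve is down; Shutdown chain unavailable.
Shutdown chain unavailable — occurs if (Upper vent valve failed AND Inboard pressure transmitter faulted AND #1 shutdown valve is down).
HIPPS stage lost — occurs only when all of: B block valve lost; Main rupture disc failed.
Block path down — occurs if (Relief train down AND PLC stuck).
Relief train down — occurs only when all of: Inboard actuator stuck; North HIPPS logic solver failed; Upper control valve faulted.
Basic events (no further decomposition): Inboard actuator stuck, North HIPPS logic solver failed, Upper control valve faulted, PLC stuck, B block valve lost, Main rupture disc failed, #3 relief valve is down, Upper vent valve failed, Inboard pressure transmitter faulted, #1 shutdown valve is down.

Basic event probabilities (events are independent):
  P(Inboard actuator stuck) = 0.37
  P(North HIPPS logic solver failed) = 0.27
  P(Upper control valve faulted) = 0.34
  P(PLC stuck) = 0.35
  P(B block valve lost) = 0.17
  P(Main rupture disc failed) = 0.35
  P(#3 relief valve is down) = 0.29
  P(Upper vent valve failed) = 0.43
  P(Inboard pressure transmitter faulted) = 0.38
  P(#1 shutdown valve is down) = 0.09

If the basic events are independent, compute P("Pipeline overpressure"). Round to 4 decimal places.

P(Relief train down) [AND] = 0.37 × 0.27 × 0.34 = 0.033966
P(Block path down) [AND] = 0.033966 × 0.35 = 0.011888
P(HIPPS stage lost) [AND] = 0.17 × 0.35 = 0.059500
P(Shutdown chain unavailable) [AND] = 0.43 × 0.38 × 0.09 = 0.014706
P(Vent line lost) [AND] = 0.059500 × 0.29 × 0.014706 = 0.000254
P(Pipeline overpressure) [OR] = 1 − (1−0.011888) × (1−0.000254) = 0.012139
Rounded to 4 decimal places: P(Pipeline overpressure) ≈ 0.0121.

0.0121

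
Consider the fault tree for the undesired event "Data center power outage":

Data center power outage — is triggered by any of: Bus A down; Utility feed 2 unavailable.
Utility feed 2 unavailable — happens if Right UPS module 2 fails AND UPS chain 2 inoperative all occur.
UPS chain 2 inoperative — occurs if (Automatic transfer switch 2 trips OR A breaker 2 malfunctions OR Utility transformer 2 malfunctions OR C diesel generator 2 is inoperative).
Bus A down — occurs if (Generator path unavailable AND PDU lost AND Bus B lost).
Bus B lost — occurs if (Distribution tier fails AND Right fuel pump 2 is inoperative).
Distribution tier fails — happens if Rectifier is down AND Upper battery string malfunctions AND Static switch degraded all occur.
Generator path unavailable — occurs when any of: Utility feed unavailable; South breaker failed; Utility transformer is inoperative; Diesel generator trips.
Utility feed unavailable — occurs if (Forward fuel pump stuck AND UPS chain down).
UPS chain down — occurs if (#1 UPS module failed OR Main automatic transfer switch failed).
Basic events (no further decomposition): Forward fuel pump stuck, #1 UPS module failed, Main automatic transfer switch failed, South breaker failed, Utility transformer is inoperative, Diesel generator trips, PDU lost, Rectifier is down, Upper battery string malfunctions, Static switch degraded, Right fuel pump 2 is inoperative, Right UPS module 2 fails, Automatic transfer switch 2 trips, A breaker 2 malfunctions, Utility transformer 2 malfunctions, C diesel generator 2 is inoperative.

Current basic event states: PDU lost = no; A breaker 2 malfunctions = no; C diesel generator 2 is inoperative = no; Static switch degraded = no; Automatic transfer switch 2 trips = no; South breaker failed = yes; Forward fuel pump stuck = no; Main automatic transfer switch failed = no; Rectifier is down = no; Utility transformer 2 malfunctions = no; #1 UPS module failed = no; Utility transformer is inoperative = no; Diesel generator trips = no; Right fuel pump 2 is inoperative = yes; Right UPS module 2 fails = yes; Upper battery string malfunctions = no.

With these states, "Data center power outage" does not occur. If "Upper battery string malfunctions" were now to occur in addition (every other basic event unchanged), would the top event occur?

Counterfactual: set "Upper battery string malfunctions" to occurred.
UPS chain down [OR]: #1 UPS module failed=not, Main automatic transfer switch failed=not → no input occurs → does not occur.
Utility feed unavailable [AND]: Forward fuel pump stuck=not, UPS chain down=not → not all inputs occur → does not occur.
Generator path unavailable [OR]: Utility feed unavailable=not, South breaker failed=occurs, Utility transformer is inoperative=not, Diesel generator trips=not → at least one input occurs → occurs.
Distribution tier fails [AND]: Rectifier is down=not, Upper battery string malfunctions=occurs, Static switch degraded=not → not all inputs occur → does not occur.
Bus B lost [AND]: Distribution tier fails=not, Right fuel pump 2 is inoperative=occurs → not all inputs occur → does not occur.
Bus A down [AND]: Generator path unavailable=occurs, PDU lost=not, Bus B lost=not → not all inputs occur → does not occur.
UPS chain 2 inoperative [OR]: Automatic transfer switch 2 trips=not, A breaker 2 malfunctions=not, Utility transformer 2 malfunctions=not, C diesel generator 2 is inoperative=not → no input occurs → does not occur.
Utility feed 2 unavailable [AND]: Right UPS module 2 fails=occurs, UPS chain 2 inoperative=not → not all inputs occur → does not occur.
Data center power outage [OR]: Bus A down=not, Utility feed 2 unavailable=not → no input occurs → does not occur.

No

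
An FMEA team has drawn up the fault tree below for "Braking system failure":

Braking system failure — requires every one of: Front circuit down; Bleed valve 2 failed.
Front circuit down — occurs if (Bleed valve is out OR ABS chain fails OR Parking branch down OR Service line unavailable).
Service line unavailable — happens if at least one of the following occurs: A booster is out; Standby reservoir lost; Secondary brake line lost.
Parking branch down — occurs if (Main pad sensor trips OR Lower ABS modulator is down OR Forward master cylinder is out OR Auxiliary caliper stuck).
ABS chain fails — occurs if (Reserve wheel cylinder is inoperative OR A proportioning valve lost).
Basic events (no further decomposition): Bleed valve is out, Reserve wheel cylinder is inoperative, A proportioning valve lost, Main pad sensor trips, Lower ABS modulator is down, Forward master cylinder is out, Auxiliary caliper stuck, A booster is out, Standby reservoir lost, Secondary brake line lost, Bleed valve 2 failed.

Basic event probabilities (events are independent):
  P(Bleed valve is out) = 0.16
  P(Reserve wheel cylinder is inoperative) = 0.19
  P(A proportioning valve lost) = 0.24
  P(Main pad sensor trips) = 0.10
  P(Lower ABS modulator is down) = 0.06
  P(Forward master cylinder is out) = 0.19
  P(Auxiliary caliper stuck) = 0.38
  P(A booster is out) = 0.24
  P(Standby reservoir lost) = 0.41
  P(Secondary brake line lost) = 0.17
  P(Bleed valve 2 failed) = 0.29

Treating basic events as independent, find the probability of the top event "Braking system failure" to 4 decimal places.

0.2663

P(ABS chain fails) [OR] = 1 − (1−0.19) × (1−0.24) = 0.384400
P(Parking branch down) [OR] = 1 − (1−0.10) × (1−0.06) × (1−0.19) × (1−0.38) = 0.575139
P(Service line unavailable) [OR] = 1 − (1−0.24) × (1−0.41) × (1−0.17) = 0.627828
P(Front circuit down) [OR] = 1 − (1−0.16) × (1−0.384400) × (1−0.575139) × (1−0.627828) = 0.918235
P(Braking system failure) [AND] = 0.918235 × 0.29 = 0.266288
Rounded to 4 decimal places: P(Braking system failure) ≈ 0.2663.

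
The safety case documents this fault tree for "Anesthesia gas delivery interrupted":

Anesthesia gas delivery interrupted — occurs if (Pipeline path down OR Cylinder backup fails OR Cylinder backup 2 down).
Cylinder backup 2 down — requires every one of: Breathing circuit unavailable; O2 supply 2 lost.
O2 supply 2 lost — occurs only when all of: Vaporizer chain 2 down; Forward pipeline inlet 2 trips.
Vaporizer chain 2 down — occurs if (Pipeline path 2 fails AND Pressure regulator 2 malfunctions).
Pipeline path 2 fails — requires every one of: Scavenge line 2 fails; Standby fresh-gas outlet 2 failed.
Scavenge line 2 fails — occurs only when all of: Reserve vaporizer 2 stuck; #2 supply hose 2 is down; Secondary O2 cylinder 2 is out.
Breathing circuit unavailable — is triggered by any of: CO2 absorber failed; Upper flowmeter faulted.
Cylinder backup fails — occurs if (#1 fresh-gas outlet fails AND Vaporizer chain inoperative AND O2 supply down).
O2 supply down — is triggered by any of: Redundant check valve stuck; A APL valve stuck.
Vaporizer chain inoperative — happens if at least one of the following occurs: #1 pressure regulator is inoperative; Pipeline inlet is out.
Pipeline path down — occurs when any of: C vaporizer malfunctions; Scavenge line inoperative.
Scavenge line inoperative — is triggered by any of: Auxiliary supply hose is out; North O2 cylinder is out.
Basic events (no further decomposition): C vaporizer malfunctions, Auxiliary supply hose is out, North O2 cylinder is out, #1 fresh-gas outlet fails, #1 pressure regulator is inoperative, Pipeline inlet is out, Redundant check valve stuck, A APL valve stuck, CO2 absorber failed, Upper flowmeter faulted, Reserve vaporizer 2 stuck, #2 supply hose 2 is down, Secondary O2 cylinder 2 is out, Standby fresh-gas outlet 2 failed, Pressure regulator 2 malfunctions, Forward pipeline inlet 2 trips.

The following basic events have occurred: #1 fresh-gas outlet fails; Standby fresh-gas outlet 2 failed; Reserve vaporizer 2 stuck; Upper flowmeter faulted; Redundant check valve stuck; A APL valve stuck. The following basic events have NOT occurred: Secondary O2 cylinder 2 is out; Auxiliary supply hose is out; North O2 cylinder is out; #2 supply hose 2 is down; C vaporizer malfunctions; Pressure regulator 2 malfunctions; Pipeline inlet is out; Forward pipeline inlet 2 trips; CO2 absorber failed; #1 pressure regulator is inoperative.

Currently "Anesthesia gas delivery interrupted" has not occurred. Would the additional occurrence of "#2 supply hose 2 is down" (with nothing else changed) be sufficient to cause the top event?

No

Counterfactual: set "#2 supply hose 2 is down" to occurred.
Scavenge line inoperative [OR]: Auxiliary supply hose is out=not, North O2 cylinder is out=not → no input occurs → does not occur.
Pipeline path down [OR]: C vaporizer malfunctions=not, Scavenge line inoperative=not → no input occurs → does not occur.
Vaporizer chain inoperative [OR]: #1 pressure regulator is inoperative=not, Pipeline inlet is out=not → no input occurs → does not occur.
O2 supply down [OR]: Redundant check valve stuck=occurs, A APL valve stuck=occurs → at least one input occurs → occurs.
Cylinder backup fails [AND]: #1 fresh-gas outlet fails=occurs, Vaporizer chain inoperative=not, O2 supply down=occurs → not all inputs occur → does not occur.
Breathing circuit unavailable [OR]: CO2 absorber failed=not, Upper flowmeter faulted=occurs → at least one input occurs → occurs.
Scavenge line 2 fails [AND]: Reserve vaporizer 2 stuck=occurs, #2 supply hose 2 is down=occurs, Secondary O2 cylinder 2 is out=not → not all inputs occur → does not occur.
Pipeline path 2 fails [AND]: Scavenge line 2 fails=not, Standby fresh-gas outlet 2 failed=occurs → not all inputs occur → does not occur.
Vaporizer chain 2 down [AND]: Pipeline path 2 fails=not, Pressure regulator 2 malfunctions=not → not all inputs occur → does not occur.
O2 supply 2 lost [AND]: Vaporizer chain 2 down=not, Forward pipeline inlet 2 trips=not → not all inputs occur → does not occur.
Cylinder backup 2 down [AND]: Breathing circuit unavailable=occurs, O2 supply 2 lost=not → not all inputs occur → does not occur.
Anesthesia gas delivery interrupted [OR]: Pipeline path down=not, Cylinder backup fails=not, Cylinder backup 2 down=not → no input occurs → does not occur.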